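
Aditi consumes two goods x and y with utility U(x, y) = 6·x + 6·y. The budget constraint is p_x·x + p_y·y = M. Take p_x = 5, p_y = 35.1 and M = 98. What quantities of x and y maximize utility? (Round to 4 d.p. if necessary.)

Linear utility — the consumer picks whichever good has higher MU/price: 6/5 = 1.2 vs 6/35.1 = 0.1709.
x gives more utility per dollar, so spend all income on x: x* = M/p_x, y* = 0.
Numerically: x* = 19.6, y* = 0.

x* = 19.6, y* = 0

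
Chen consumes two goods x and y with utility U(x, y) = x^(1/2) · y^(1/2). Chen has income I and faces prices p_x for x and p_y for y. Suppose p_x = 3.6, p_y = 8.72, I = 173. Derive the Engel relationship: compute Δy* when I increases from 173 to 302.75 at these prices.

MU_x/MU_y = (0.5·y)/(0.5·x); tangency sets this equal to p_x/p_y.
So 0.5·p_y·y = 0.5·p_x·x; combined with the budget, a share 0.5 of income goes to x.
Demand: x*(p_x,p_y,I) = 0.5·I/p_x and y* = 0.5·I/p_y.
At p_x=3.6, p_y=8.72, I=173: y* = 0.5·173/8.72 = 9.9197.
At I' = 302.75: y* = 17.3595. Change: 17.3595 − 9.9197 = 7.4398.

Δy* = 7.4398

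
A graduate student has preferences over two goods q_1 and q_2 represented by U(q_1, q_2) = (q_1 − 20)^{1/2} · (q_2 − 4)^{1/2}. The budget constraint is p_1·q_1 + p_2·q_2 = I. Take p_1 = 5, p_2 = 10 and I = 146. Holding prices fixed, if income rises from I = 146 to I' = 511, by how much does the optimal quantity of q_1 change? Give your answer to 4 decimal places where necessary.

After buying the subsistence bundle (20, 4), a share 0.5 of the remaining income goes to q_1: q_1* = 20 + 0.5·(I − 20p_1 − 4p_2)/p_1.
Discretionary income = 146 − 20·5 − 4·10 = 6; q_1* = 20 + 0.5·6/5 = 20.6.
At I' = 511: q_1* = 57.1. Change: 57.1 − 20.6 = 36.5.

Δq_1* = 36.5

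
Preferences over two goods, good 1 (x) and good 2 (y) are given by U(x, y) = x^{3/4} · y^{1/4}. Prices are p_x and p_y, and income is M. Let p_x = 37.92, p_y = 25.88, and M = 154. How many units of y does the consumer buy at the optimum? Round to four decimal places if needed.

The MRS is 3·y/x. Set MRS = p_x/p_y.
So 0.75·p_y·y = 0.25·p_x·x; combined with the budget, a share 0.75 of income goes to x.
Demand: x*(p_x,p_y,M) = 0.75·M/p_x and y* = 0.25·M/p_y.
At p_x=37.92, p_y=25.88, M=154: y* = 0.25·154/25.88 = 1.4876.

y* = 1.4876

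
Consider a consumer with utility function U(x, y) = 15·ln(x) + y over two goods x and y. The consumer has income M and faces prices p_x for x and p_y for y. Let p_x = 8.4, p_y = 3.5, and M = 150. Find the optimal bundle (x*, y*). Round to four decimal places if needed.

Set MRS = p_x/p_y: (15/x)/1 = p_x/p_y.
So x*(p_x,p_y) = 15·p_y/p_x, independent of income; and y* = (M − 15·p_y)/p_y.
At the given prices: x* = 15·3.5/8.4 = 6.25, and y* = 27.8571.

x* = 6.25, y* = 27.8571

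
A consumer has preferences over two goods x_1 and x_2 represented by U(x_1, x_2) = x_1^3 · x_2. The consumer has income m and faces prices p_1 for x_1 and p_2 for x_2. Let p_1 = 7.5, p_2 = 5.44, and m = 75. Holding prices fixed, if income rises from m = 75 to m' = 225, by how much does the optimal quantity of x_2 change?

Δx_2* = 6.8934

Tangency: MRS = 3·x_2/x_1 = p_1/p_2.
So 3·p_2·x_2 = p_1·x_1; combined with the budget, a share 0.75 of income goes to x_1.
Demand: x_1*(p_1,p_2,m) = 0.75·m/p_1 and x_2* = 0.25·m/p_2.
At p_1=7.5, p_2=5.44, m=75: x_2* = 0.25·75/5.44 = 3.4467.
At m' = 225: x_2* = 10.3401. Change: 10.3401 − 3.4467 = 6.8934.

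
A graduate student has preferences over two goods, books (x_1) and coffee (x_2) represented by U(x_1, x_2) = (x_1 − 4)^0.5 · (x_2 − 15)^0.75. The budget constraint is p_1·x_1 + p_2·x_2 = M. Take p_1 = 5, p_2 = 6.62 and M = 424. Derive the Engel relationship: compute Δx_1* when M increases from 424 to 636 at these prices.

Substituting into the budget: x_1* = 4 + 0.4·(M − 4·p_1 − 15·p_2)/p_1, and x_2* = 15 + 0.6·(…)/p_2.
Discretionary income = 424 − 4·5 − 15·6.62 = 304.7; x_1* = 4 + 0.4·304.7/5 = 28.376.
At M' = 636: x_1* = 45.336. Change: 45.336 − 28.376 = 16.96.

Δx_1* = 16.96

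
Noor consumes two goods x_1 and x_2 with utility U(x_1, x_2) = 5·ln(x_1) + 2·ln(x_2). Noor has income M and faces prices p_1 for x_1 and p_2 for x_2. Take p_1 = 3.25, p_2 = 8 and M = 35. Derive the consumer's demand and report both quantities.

x_1* = 7.6923, x_2* = 1.25

Demand: x_1*(p_1,p_2,M) = 5/7·M/p_1 and x_2* = 2/7·M/p_2.
At p_1=3.25, p_2=8, M=35: x_1* = 5/7·35/3.25 = 7.6923, x_2* = 1.25.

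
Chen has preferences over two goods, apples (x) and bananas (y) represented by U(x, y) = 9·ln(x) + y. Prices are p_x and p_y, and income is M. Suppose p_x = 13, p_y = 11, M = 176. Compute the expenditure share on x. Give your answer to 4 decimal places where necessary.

share on x = 0.5625

MU_x = 9/x, MU_y = 1. Tangency: 9/x = p_x/p_y.
So x*(p_x,p_y) = 9·p_y/p_x, independent of income; and y* = (M − 9·p_y)/p_y.
At the given prices: x* = 9·11/13 = 7.6154, and y* = 7.
Expenditure on x: 13·7.6154 = 99; share = 0.5625.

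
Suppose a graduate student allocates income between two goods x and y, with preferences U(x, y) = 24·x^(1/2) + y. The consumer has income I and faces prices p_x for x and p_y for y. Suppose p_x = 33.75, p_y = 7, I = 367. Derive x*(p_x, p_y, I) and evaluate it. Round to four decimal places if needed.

x* = 6.1946

Set MRS = p_x/p_y: 12·x^(−1/2) = p_x/p_y.
Thus x* = (12·p_y/p_x)² — independent of I — with the rest of income spent on y.
Plugging in: x* = (12·7/33.75)² = 6.1946.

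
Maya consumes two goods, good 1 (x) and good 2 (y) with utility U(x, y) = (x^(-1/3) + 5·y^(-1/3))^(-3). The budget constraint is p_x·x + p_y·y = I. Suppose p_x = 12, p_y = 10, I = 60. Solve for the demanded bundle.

x* = 1.192, y* = 4.5696

MU_x ∝ x^(-4/3), MU_y ∝ 5·y^(-4/3), so MRS = (1/5)·(y/x)^(4/3) = p_x/p_y.
Hence y/x = (5·p_x/p_y)^(1/(4/3)), i.e. raised to the 0.75 power.
Substitute y = (y/x)·x into the budget: x* = I/(p_x + p_y·(y/x)).
Numerically y/x = 3.833659, so x* = 60/(12 + 10·3.833659) = 1.192 and y* = 3.833659·1.192 = 4.5696.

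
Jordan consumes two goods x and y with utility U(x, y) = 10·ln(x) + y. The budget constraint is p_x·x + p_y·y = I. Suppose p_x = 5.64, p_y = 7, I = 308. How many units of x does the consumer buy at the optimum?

x* = 12.4113

Set MRS = p_x/p_y: (10/x)/1 = p_x/p_y.
So x*(p_x,p_y) = 10·p_y/p_x, independent of income; and y* = (I − 10·p_y)/p_y.
At the given prices: x* = 10·7/5.64 = 12.4113.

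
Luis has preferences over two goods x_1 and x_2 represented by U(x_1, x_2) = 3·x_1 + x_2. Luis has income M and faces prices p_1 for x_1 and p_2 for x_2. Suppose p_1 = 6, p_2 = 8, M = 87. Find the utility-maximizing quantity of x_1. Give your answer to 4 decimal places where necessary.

x_1* = 14.5

Perfect substitutes: compare marginal utility per dollar. 3/p_1 vs 1/p_2 → 0.5 vs 0.125.
x_1 gives more utility per dollar, so spend all income on x_1: x_1* = M/p_1, x_2* = 0.
Numerically: x_1* = 14.5, x_2* = 0.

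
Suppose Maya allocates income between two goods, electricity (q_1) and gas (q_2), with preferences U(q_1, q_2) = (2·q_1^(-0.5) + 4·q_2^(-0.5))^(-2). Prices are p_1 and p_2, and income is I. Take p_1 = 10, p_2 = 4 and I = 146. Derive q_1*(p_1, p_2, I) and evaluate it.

q_1* = 6.7293

MU_q_1 ∝ 2·q_1^(-1.5), MU_q_2 ∝ 4·q_2^(-1.5), so MRS = (1/2)·(q_2/q_1)^(1.5) = p_1/p_2.
Hence q_2/q_1 = (2·p_1/p_2)^(1/(1.5)), i.e. raised to the 2/3 power.
With the ratio pinned down, the budget gives q_1* = I/(p_1 + p_2·(q_2/q_1)) and q_2* = (q_2/q_1)·q_1*.
Numerically q_2/q_1 = 2.924018, so q_1* = 146/(10 + 4·2.924018) = 6.7293.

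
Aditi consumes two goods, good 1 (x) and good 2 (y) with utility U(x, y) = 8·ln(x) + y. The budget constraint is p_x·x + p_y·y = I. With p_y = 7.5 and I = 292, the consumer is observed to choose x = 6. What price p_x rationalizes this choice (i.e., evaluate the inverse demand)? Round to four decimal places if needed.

p_x = 10

MU_x = 8/x, MU_y = 1. Tangency: 8/x = p_x/p_y.
So x*(p_x,p_y) = 8·p_y/p_x, independent of income; and y* = (I − 8·p_y)/p_y.
Set x* = 6 in the demand function and solve for p_x: p_x = 10.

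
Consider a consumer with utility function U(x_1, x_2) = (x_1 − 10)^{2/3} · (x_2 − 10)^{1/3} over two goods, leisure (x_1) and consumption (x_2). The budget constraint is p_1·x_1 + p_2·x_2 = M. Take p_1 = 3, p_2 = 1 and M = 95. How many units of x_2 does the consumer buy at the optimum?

Discretionary income = 95 − 10·3 − 10·1 = 55; x_2* = 10 + 1/3·55/1 = 28.3333.

x_2* = 28.3333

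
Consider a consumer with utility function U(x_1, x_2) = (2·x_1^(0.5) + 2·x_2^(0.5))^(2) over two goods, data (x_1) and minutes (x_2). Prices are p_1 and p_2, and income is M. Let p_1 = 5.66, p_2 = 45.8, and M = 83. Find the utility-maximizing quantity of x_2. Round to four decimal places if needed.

x_2* = 0.1993

From the CES first-order condition, (x_2/x_1)^(0.5) = p_1/p_2.
Solve for the ratio: x_2/x_1 = [p_1/p_2]^(2).
With the ratio pinned down, the budget gives x_1* = M/(p_1 + p_2·(x_2/x_1)) and x_2* = (x_2/x_1)·x_1*.
Numerically x_2/x_1 = 0.015272, so x_1* = 83/(5.66 + 45.8·0.015272) = 13.0514 and x_2* = 0.015272·13.0514 = 0.1993.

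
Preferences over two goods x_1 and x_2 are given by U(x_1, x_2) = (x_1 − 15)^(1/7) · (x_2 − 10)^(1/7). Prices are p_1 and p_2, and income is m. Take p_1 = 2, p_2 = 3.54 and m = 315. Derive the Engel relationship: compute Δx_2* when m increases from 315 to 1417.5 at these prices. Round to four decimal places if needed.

MRS = (x_2−10)/(x_1−15). Tangency with p_1/p_2 gives x_2−10 = (p_1/p_2)·(x_1−15).
After buying the subsistence bundle (15, 10), a share 0.5 of the remaining income goes to x_1: x_1* = 15 + 0.5·(m − 15p_1 − 10p_2)/p_1.
Discretionary income = 315 − 15·2 − 10·3.54 = 249.6; x_2* = 10 + 0.5·249.6/3.54 = 45.2542.
At m' = 1417.5: x_2* = 200.9746. Change: 200.9746 − 45.2542 = 155.7203.

Δx_2* = 155.7203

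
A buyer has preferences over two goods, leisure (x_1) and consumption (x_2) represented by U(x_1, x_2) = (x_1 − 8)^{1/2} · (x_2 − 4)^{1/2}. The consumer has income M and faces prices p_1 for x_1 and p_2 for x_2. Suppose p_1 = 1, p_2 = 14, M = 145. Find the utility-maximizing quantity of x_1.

Let x_1' = x_1−8, x_2' = x_2−4. MRS = x_2'/x_1' = p_1/p_2.
After buying the subsistence bundle (8, 4), a share 0.5 of the remaining income goes to x_1: x_1* = 8 + 0.5·(M − 8p_1 − 4p_2)/p_1.
Discretionary income = 145 − 8·1 − 4·14 = 81; x_1* = 8 + 0.5·81/1 = 48.5.

x_1* = 48.5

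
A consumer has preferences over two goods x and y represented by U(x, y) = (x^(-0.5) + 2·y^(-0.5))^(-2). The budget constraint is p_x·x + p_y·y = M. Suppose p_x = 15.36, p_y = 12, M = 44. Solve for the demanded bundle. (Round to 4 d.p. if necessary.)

From the CES first-order condition, (1/2)·(y/x)^(1.5) = p_x/p_y.
Solve for the ratio: y/x = [2·p_x/p_y]^(2/3).
Substitute y = (y/x)·x into the budget: x* = M/(p_x + p_y·(y/x)).
Numerically y/x = 1.871371, so x* = 44/(15.36 + 12·1.871371) = 1.1635 and y* = 1.871371·1.1635 = 2.1774.

x* = 1.1635, y* = 2.1774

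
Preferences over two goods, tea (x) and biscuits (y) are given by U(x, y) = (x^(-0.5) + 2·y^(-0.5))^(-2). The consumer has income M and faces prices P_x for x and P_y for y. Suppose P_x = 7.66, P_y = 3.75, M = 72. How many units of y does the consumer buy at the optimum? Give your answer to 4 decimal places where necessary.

y* = 10.6708

MRS = MU_x/MU_y = (1/2)·(y/x)^(1.5). Set equal to P_x/P_y.
Hence y/x = (2·P_x/P_y)^(1/(1.5)), i.e. raised to the 2/3 power.
Substitute y = (y/x)·x into the budget: x* = M/(P_x + P_y·(y/x)).
Numerically y/x = 2.555554, so x* = 72/(7.66 + 3.75·2.555554) = 4.1755 and y* = 2.555554·4.1755 = 10.6708.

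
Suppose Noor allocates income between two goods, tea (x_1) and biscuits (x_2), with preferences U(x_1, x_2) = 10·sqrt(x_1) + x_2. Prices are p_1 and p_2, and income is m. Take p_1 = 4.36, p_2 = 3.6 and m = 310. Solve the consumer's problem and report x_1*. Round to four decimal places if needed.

x_1* = 17.044

Thus x_1* = (5·p_2/p_1)² — independent of m — with the rest of income spent on x_2.
Plugging in: x_1* = (5·3.6/4.36)² = 17.044.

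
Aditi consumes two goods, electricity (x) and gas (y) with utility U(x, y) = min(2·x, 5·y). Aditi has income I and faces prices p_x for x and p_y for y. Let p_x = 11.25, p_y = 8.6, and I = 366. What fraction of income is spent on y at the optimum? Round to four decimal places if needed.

Demand: x*(p_x,p_y,I) = 5·I/(5·p_x + 2·p_y), y* = 2·I/(5·p_x + 2·p_y).
Here 5·11.25 + 2·8.6 = 73.45, giving x* = 24.9149 and y* = 9.966.
Expenditure on y: 8.6·9.966 = 85.7073; share = 0.2342.

share on y = 0.2342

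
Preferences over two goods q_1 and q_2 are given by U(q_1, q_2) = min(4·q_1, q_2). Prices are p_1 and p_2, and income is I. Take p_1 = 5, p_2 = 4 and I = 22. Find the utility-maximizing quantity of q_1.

Leontief preferences: the optimum is at the kink where q_1/1 = q_2/4, i.e. q_2 = 4·q_1.
Budget: p_1·q_1 + p_2·4·q_1 = I, so (p_1 + 4·p_2)·q_1 = I.
Demand: q_1*(p_1,p_2,I) = I/(p_1 + 4·p_2), q_2* = 4·I/(p_1 + 4·p_2).
Here 5 + 4·4 = 21, giving q_1* = 1.0476.

q_1* = 1.0476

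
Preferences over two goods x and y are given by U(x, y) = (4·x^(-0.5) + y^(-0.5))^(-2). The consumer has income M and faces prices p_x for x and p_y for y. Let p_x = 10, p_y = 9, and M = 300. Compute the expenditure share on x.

From the CES first-order condition, 4·(y/x)^(1.5) = p_x/p_y.
Hence y/x = ((1/4)·p_x/p_y)^(1/(1.5)), i.e. raised to the 2/3 power.
With the ratio pinned down, the budget gives x* = M/(p_x + p_y·(y/x)) and y* = (y/x)·x*.
Numerically y/x = 0.425727, so x* = 300/(10 + 9·0.425727) = 21.6895 and y* = 0.425727·21.6895 = 9.2338.
Expenditure on x: 10·21.6895 = 216.8955; share = 0.723.

share on x = 0.723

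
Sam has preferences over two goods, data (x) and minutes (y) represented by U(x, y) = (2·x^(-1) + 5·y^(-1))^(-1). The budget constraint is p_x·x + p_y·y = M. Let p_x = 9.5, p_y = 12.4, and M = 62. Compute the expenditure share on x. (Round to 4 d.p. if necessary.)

share on x = 0.3563

MU_x ∝ 2·x^(-2), MU_y ∝ 5·y^(-2), so MRS = (2/5)·(y/x)^(2) = p_x/p_y.
Hence y/x = ((5/2)·p_x/p_y)^(1/(2)), i.e. raised to the 0.5 power.
Substitute y = (y/x)·x into the budget: x* = M/(p_x + p_y·(y/x)).
Numerically y/x = 1.383952, so x* = 62/(9.5 + 12.4·1.383952) = 2.3255 and y* = 1.383952·2.3255 = 3.2184.
Expenditure on x: 9.5·2.3255 = 22.0922; share = 0.3563.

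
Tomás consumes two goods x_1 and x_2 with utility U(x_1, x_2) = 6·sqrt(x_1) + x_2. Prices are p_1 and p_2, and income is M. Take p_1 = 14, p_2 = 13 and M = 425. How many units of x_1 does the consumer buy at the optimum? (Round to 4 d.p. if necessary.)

MU_x_1 = 3/√x_1, MU_x_2 = 1. Tangency: 3/√x_1 = p_1/p_2.
Thus x_1* = (3·p_2/p_1)² — independent of M — with the rest of income spent on x_2.
Plugging in: x_1* = (3·13/14)² = 7.7602.

x_1* = 7.7602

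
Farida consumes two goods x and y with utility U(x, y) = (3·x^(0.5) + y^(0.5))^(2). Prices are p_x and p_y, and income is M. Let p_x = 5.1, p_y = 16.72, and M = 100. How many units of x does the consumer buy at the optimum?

MU_x ∝ 3·x^(-0.5), MU_y ∝ y^(-0.5), so MRS = 3·(y/x)^(0.5) = p_x/p_y.
Solve for the ratio: y/x = [(1/3)·p_x/p_y]^(2).
Substitute y = (y/x)·x into the budget: x* = M/(p_x + p_y·(y/x)).
Numerically y/x = 0.010338, so x* = 100/(5.1 + 16.72·0.010338) = 18.9651.

x* = 18.9651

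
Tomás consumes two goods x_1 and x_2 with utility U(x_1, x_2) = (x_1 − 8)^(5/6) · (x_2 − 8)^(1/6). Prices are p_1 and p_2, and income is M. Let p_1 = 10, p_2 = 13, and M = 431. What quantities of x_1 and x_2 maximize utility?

This is Cobb-Douglas in (x_1−8, x_2−8): tangency gives 5/6·p_2·(x_2−8) = 1/6·p_1·(x_1−8).
Substituting into the budget: x_1* = 8 + 5/6·(M − 8·p_1 − 8·p_2)/p_1, and x_2* = 8 + 1/6·(…)/p_2.
Discretionary income = 431 − 8·10 − 8·13 = 247; x_1* = 8 + 5/6·247/10 = 28.5833; x_2* = 8 + 1/6·247/13 = 11.1667.

x_1* = 28.5833, x_2* = 11.1667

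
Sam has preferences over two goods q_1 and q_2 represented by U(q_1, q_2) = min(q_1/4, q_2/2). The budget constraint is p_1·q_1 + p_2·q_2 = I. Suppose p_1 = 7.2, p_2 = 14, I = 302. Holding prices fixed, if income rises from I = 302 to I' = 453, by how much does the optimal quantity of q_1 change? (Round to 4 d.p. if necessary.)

Leontief preferences: the optimum is at the kink where q_1/4 = q_2/2, i.e. q_2 = (1/2)·q_1.
Budget: p_1·q_1 + p_2·(1/2)·q_1 = I, so (4·p_1 + 2·p_2)·q_1 = 4·I.
Demand: q_1*(p_1,p_2,I) = 4·I/(4·p_1 + 2·p_2), q_2* = 2·I/(4·p_1 + 2·p_2).
Here 4·7.2 + 2·14 = 56.8, giving q_1* = 21.2676.
At I' = 453: q_1* = 31.9014. Change: 31.9014 − 21.2676 = 10.6338.

Δq_1* = 10.6338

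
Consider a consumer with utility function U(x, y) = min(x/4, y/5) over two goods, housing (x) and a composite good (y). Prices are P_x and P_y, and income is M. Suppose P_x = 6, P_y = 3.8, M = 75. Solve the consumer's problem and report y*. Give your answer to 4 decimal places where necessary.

With perfect complements, no substitution: consume in ratio x:y = 4:5.
Budget: P_x·x + P_y·(5/4)·x = M, so (4·P_x + 5·P_y)·x = 4·M.
Demand: x*(P_x,P_y,M) = 4·M/(4·P_x + 5·P_y), y* = 5·M/(4·P_x + 5·P_y).
Here 4·6 + 5·3.8 = 43, giving y* = 8.7209.

y* = 8.7209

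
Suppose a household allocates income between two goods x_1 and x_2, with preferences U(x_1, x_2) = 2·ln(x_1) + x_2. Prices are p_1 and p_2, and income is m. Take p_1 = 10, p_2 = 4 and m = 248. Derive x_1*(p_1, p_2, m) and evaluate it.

Set MRS = p_1/p_2: (2/x_1)/1 = p_1/p_2.
So x_1*(p_1,p_2) = 2·p_2/p_1, independent of income; and x_2* = (m − 2·p_2)/p_2.
At the given prices: x_1* = 2·4/10 = 0.8.

x_1* = 0.8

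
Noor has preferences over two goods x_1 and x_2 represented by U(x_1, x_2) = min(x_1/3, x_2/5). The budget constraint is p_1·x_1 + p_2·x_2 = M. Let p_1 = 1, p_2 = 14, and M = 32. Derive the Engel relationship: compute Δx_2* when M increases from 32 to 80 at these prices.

Δx_2* = 3.2877

Leontief preferences: the optimum is at the kink where x_1/3 = x_2/5, i.e. x_2 = (5/3)·x_1.
Budget: p_1·x_1 + p_2·(5/3)·x_1 = M, so (3·p_1 + 5·p_2)·x_1 = 3·M.
Demand: x_1*(p_1,p_2,M) = 3·M/(3·p_1 + 5·p_2), x_2* = 5·M/(3·p_1 + 5·p_2).
Here 3·1 + 5·14 = 73, giving x_2* = 2.1918.
At M' = 80: x_2* = 5.4795. Change: 5.4795 − 2.1918 = 3.2877.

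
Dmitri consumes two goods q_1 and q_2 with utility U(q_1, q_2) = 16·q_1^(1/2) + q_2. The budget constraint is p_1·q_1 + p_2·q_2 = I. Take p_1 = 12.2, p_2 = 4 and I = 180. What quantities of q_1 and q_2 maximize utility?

MU_q_1 = 8/√q_1, MU_q_2 = 1. Tangency: 8/√q_1 = p_1/p_2.
Solve: √q_1 = 8·p_2/p_1, so q_1*(p_1,p_2) = (8·p_2/p_1)², and q_2* = (I − p_1·q_1*)/p_2.
Plugging in: q_1* = (8·4/12.2)² = 6.8799, q_2* = 24.0164.

q_1* = 6.8799, q_2* = 24.0164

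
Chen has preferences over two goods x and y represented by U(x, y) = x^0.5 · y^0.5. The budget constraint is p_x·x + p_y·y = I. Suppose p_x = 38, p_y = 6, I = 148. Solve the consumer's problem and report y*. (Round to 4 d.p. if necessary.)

At p_x=38, p_y=6, I=148: y* = 0.5·148/6 = 12.3333.

y* = 12.3333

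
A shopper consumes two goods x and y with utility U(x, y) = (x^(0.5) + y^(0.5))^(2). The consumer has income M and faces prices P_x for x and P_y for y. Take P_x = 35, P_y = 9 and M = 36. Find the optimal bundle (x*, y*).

MRS = MU_x/MU_y = (y/x)^(0.5). Set equal to P_x/P_y.
Solve for the ratio: y/x = [P_x/P_y]^(2).
Substitute y = (y/x)·x into the budget: x* = M/(P_x + P_y·(y/x)).
Numerically y/x = 15.123457, so x* = 36/(35 + 9·15.123457) = 0.2104 and y* = 15.123457·0.2104 = 3.1818.

x* = 0.2104, y* = 3.1818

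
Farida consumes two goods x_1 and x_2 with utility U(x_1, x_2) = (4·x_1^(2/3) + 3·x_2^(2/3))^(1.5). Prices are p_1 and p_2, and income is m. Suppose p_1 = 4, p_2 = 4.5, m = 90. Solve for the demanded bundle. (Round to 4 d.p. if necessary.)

From the CES first-order condition, (4/3)·(x_2/x_1)^(1/3) = p_1/p_2.
Hence x_2/x_1 = ((3/4)·p_1/p_2)^(1/(1/3)), i.e. raised to the 3 power.
With the ratio pinned down, the budget gives x_1* = m/(p_1 + p_2·(x_2/x_1)) and x_2* = (x_2/x_1)·x_1*.
Numerically x_2/x_1 = 0.296296, so x_1* = 90/(4 + 4.5·0.296296) = 16.875 and x_2* = 0.296296·16.875 = 5.

x_1* = 16.875, x_2* = 5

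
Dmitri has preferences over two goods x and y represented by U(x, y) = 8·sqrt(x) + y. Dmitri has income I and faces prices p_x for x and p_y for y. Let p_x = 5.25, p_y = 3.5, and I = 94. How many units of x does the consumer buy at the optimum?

Solve: √x = 4·p_y/p_x, so x*(p_x,p_y) = (4·p_y/p_x)², and y* = (I − p_x·x*)/p_y.
Plugging in: x* = (4·3.5/5.25)² = 7.1111.

x* = 7.1111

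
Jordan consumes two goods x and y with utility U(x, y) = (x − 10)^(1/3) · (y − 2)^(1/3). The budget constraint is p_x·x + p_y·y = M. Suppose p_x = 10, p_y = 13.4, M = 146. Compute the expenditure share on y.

Discretionary income = 146 − 10·10 − 2·13.4 = 19.2; x* = 10 + 0.5·19.2/10 = 10.96; y* = 2 + 0.5·19.2/13.4 = 2.7164.
Expenditure on y: 13.4·2.7164 = 36.4; share = 0.2493.

share on y = 0.2493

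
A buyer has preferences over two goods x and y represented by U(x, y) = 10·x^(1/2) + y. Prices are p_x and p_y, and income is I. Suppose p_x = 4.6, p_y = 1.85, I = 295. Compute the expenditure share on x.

Utility is quasi-linear in y; the FOC for x is 5/√x = p_x/p_y.
Thus x* = (5·p_y/p_x)² — independent of I — with the rest of income spent on y.
Plugging in: x* = (5·1.85/4.6)² = 4.0436, y* = 149.4051.
Expenditure on x: 4.6·4.0436 = 18.6005; share = 0.0631.

share on x = 0.0631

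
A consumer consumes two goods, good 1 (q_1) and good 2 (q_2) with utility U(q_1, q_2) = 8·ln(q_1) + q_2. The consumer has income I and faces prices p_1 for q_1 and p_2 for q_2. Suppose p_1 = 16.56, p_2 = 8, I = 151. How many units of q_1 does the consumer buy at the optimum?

MU_q_1 = 8/q_1, MU_q_2 = 1. Tangency: 8/q_1 = p_1/p_2.
So q_1*(p_1,p_2) = 8·p_2/p_1, independent of income; and q_2* = (I − 8·p_2)/p_2.
At the given prices: q_1* = 8·8/16.56 = 3.8647.

q_1* = 3.8647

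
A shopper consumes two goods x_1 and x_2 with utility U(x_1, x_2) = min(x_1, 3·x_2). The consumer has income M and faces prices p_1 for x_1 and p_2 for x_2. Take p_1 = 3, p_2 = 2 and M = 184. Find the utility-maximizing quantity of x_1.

x_1* = 50.1818

With perfect complements, no substitution: consume in ratio x_1:x_2 = 3:1.
Budget: p_1·x_1 + p_2·(1/3)·x_1 = M, so (3·p_1 + p_2)·x_1 = 3·M.
Demand: x_1*(p_1,p_2,M) = 3·M/(3·p_1 + p_2), x_2* = M/(3·p_1 + p_2).
Here 3·3 + 2 = 11, giving x_1* = 50.1818.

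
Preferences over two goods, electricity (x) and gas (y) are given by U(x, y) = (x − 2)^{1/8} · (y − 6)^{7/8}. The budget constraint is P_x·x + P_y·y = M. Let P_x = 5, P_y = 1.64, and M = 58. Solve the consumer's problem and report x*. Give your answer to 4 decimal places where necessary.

Let x' = x−2, y' = y−6. MRS = (1/7)·y'/x' = P_x/P_y.
Substituting into the budget: x* = 2 + 0.125·(M − 2·P_x − 6·P_y)/P_x, and y* = 6 + 0.875·(…)/P_y.
Discretionary income = 58 − 2·5 − 6·1.64 = 38.16; x* = 2 + 0.125·38.16/5 = 2.954.

x* = 2.954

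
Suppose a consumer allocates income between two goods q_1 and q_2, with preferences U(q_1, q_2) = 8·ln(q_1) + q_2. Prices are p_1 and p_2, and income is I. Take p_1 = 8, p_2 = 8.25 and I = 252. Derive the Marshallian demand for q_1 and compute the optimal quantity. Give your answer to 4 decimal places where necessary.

q_1* = 8.25

MU_q_1 = 8/q_1, MU_q_2 = 1. Tangency: 8/q_1 = p_1/p_2.
So q_1*(p_1,p_2) = 8·p_2/p_1, independent of income; and q_2* = (I − 8·p_2)/p_2.
At the given prices: q_1* = 8·8.25/8 = 8.25.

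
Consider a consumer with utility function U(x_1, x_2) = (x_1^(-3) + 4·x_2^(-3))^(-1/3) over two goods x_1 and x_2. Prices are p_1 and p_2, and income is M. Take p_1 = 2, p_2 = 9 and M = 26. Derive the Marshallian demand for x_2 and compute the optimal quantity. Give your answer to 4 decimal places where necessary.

x_2* = 2.3509

Numerically x_2/x_1 = 0.970984, so x_1* = 26/(2 + 9·0.970984) = 2.4211 and x_2* = 0.970984·2.4211 = 2.3509.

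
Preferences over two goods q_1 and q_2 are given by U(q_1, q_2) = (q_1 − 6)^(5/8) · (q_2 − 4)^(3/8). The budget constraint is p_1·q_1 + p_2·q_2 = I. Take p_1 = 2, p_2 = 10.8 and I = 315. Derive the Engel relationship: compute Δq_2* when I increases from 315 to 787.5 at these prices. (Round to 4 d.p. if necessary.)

After buying the subsistence bundle (6, 4), a share 0.625 of the remaining income goes to q_1: q_1* = 6 + 0.625·(I − 6p_1 − 4p_2)/p_1.
Discretionary income = 315 − 6·2 − 4·10.8 = 259.8; q_2* = 4 + 0.375·259.8/10.8 = 13.0208.
At I' = 787.5: q_2* = 29.4271. Change: 29.4271 − 13.0208 = 16.4062.

Δq_2* = 16.4062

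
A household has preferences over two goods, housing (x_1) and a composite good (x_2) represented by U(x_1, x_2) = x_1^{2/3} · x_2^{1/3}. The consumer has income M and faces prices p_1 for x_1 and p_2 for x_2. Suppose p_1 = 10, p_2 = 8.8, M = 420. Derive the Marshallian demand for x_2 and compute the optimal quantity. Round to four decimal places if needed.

x_2* = 15.9091

The MRS is 2·x_2/x_1. Set MRS = p_1/p_2.
So 2/3·p_2·x_2 = 1/3·p_1·x_1; combined with the budget, a share 2/3 of income goes to x_1.
Demand: x_1*(p_1,p_2,M) = 2/3·M/p_1 and x_2* = 1/3·M/p_2.
At p_1=10, p_2=8.8, M=420: x_2* = 1/3·420/8.8 = 15.9091.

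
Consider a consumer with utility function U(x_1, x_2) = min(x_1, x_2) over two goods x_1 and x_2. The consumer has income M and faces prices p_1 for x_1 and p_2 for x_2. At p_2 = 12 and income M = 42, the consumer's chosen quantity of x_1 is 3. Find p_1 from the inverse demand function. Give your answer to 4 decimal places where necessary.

Leontief preferences: the optimum is at the kink where x_1/1 = x_2/1, i.e. x_2 = x_1.
Budget: p_1·x_1 + p_2·x_1 = M, so (p_1 + p_2)·x_1 = M.
Demand: x_1*(p_1,p_2,M) = M/(p_1 + p_2), x_2* = M/(p_1 + p_2).
Set x_1* = 3 in the demand function and solve for p_1: p_1 = 2.

p_1 = 2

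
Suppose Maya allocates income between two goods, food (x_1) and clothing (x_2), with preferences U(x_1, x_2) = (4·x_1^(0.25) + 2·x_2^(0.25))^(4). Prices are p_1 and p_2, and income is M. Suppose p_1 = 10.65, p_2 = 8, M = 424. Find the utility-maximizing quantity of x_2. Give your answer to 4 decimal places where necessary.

x_2* = 16.1064

MU_x_1 ∝ 4·x_1^(-0.75), MU_x_2 ∝ 2·x_2^(-0.75), so MRS = 2·(x_2/x_1)^(0.75) = p_1/p_2.
Hence x_2/x_1 = ((1/2)·p_1/p_2)^(1/(0.75)), i.e. raised to the 4/3 power.
Substitute x_2 = (x_2/x_1)·x_1 into the budget: x_1* = M/(p_1 + p_2·(x_2/x_1)).
Numerically x_2/x_1 = 0.581174, so x_1* = 424/(10.65 + 8·0.581174) = 27.7135 and x_2* = 0.581174·27.7135 = 16.1064.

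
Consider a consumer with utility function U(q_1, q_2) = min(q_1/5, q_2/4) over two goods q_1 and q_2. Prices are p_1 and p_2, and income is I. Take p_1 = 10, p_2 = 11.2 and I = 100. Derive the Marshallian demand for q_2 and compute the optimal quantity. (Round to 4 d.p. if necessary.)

With perfect complements, no substitution: consume in ratio q_1:q_2 = 5:4.
Budget: p_1·q_1 + p_2·(4/5)·q_1 = I, so (5·p_1 + 4·p_2)·q_1 = 5·I.
Demand: q_1*(p_1,p_2,I) = 5·I/(5·p_1 + 4·p_2), q_2* = 4·I/(5·p_1 + 4·p_2).
Here 5·10 + 4·11.2 = 94.8, giving q_2* = 4.2194.

q_2* = 4.2194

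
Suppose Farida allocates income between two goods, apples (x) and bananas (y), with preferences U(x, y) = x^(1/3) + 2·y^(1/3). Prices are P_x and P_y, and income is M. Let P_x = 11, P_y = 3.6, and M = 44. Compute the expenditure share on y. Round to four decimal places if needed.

share on y = 0.8318

MU_x ∝ x^(-2/3), MU_y ∝ 2·y^(-2/3), so MRS = (1/2)·(y/x)^(2/3) = P_x/P_y.
Solve for the ratio: y/x = [2·P_x/P_y]^(1.5).
With the ratio pinned down, the budget gives x* = M/(P_x + P_y·(y/x)) and y* = (y/x)·x*.
Numerically y/x = 15.107071, so x* = 44/(11 + 3.6·15.107071) = 0.6729 and y* = 15.107071·0.6729 = 10.166.
Expenditure on y: 3.6·10.166 = 36.5977; share = 0.8318.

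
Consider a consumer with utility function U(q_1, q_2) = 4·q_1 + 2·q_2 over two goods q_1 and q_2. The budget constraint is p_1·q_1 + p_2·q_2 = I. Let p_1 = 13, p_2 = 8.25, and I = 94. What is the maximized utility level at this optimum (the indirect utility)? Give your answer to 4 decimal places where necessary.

Linear utility — the consumer picks whichever good has higher MU/price: 4/13 = 0.3077 vs 2/8.25 = 0.2424.
q_1 gives more utility per dollar, so spend all income on q_1: q_1* = I/p_1, q_2* = 0.
Numerically: q_1* = 7.2308, q_2* = 0.
Utility at the optimum: U(7.2308, 0) = 28.9231.

V = 28.9231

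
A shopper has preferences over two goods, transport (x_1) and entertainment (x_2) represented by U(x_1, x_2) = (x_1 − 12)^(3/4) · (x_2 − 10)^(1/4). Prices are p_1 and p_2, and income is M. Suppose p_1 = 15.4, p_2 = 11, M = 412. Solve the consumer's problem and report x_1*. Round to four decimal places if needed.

Let x_1' = x_1−12, x_2' = x_2−10. MRS = 3·x_2'/x_1' = p_1/p_2.
After buying the subsistence bundle (12, 10), a share 0.75 of the remaining income goes to x_1: x_1* = 12 + 0.75·(M − 12p_1 − 10p_2)/p_1.
Discretionary income = 412 − 12·15.4 − 10·11 = 117.2; x_1* = 12 + 0.75·117.2/15.4 = 17.7078.

x_1* = 17.7078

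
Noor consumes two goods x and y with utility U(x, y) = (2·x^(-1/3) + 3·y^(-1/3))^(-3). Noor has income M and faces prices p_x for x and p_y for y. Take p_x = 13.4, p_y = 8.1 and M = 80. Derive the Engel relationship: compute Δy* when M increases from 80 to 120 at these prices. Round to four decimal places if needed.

Δy* = 2.6886

MRS = MU_x/MU_y = (2/3)·(y/x)^(4/3). Set equal to p_x/p_y.
Hence y/x = ((3/2)·p_x/p_y)^(1/(4/3)), i.e. raised to the 0.75 power.
Substitute y = (y/x)·x into the budget: x* = M/(p_x + p_y·(y/x)).
Numerically y/x = 1.977121, so x* = 80/(13.4 + 8.1·1.977121) = 2.7197 and y* = 1.977121·2.7197 = 5.3772.
At M' = 120: y* = 8.0659. Change: 8.0659 − 5.3772 = 2.6886.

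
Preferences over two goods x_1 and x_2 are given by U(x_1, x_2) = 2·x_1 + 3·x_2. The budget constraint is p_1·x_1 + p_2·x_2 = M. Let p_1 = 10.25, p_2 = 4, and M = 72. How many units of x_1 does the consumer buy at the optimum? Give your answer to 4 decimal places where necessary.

x_1* = 0

Perfect substitutes: compare marginal utility per dollar. 2/p_1 vs 3/p_2 → 0.1951 vs 0.75.
x_2 gives more utility per dollar, so spend all income on x_2: x_2* = M/p_2, x_1* = 0.
Numerically: x_1* = 0, x_2* = 18.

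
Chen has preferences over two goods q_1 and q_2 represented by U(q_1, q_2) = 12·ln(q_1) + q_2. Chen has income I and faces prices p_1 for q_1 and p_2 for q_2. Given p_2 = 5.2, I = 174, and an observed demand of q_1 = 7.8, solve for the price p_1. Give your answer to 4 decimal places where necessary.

p_1 = 8

Set MRS = p_1/p_2: (12/q_1)/1 = p_1/p_2.
So q_1*(p_1,p_2) = 12·p_2/p_1, independent of income; and q_2* = (I − 12·p_2)/p_2.
Set q_1* = 7.8 in the demand function and solve for p_1: p_1 = 8.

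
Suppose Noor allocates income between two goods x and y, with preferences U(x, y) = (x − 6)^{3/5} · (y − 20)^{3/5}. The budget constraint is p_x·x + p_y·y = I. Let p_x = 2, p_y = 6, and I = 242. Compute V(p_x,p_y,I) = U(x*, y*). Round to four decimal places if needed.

MRS = (y−20)/(x−6). Tangency with p_x/p_y gives y−20 = (p_x/p_y)·(x−6).
Substituting into the budget: x* = 6 + 0.5·(I − 6·p_x − 20·p_y)/p_x, and y* = 20 + 0.5·(…)/p_y.
Discretionary income = 242 − 6·2 − 20·6 = 110; x* = 6 + 0.5·110/2 = 33.5; y* = 20 + 0.5·110/6 = 29.1667.
Utility at the optimum: U(33.5, 29.1667) = 27.6011.

V = 27.6011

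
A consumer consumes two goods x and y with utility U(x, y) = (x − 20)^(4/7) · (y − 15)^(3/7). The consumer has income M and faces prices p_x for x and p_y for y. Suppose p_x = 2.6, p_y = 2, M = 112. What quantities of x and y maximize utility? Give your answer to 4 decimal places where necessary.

This is Cobb-Douglas in (x−20, y−15): tangency gives 4/7·p_y·(y−15) = 3/7·p_x·(x−20).
After buying the subsistence bundle (20, 15), a share 4/7 of the remaining income goes to x: x* = 20 + 4/7·(M − 20p_x − 15p_y)/p_x.
Discretionary income = 112 − 20·2.6 − 15·2 = 30; x* = 20 + 4/7·30/2.6 = 26.5934; y* = 15 + 3/7·30/2 = 21.4286.

x* = 26.5934, y* = 21.4286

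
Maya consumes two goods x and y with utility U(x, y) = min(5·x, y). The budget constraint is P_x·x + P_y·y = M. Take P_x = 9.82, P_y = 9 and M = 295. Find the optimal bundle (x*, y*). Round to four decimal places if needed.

x* = 5.3812, y* = 26.9062

Leontief preferences: the optimum is at the kink where x/1 = y/5, i.e. y = 5·x.
Budget: P_x·x + P_y·5·x = M, so (P_x + 5·P_y)·x = M.
Demand: x*(P_x,P_y,M) = M/(P_x + 5·P_y), y* = 5·M/(P_x + 5·P_y).
Here 9.82 + 5·9 = 54.82, giving x* = 5.3812 and y* = 26.9062.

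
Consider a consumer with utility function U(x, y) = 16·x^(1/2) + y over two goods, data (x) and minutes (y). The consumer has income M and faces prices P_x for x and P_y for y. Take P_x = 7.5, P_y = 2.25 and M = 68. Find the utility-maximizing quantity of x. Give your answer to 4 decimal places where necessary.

x* = 5.76

Solve: √x = 8·P_y/P_x, so x*(P_x,P_y) = (8·P_y/P_x)², and y* = (M − P_x·x*)/P_y.
Plugging in: x* = (8·2.25/7.5)² = 5.76.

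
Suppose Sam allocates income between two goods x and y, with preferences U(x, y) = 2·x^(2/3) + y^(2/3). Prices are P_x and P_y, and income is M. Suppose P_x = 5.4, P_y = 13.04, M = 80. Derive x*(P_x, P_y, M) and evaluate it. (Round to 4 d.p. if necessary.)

x* = 14.5039

MU_x ∝ 2·x^(-1/3), MU_y ∝ y^(-1/3), so MRS = 2·(y/x)^(1/3) = P_x/P_y.
Hence y/x = ((1/2)·P_x/P_y)^(1/(1/3)), i.e. raised to the 3 power.
Substitute y = (y/x)·x into the budget: x* = M/(P_x + P_y·(y/x)).
Numerically y/x = 0.008877, so x* = 80/(5.4 + 13.04·0.008877) = 14.5039.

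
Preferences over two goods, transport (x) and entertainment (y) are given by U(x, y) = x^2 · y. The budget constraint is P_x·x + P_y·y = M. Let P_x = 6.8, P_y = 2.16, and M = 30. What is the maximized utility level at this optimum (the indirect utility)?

V = 40.0487

The MRS is 2·y/x. Set MRS = P_x/P_y.
So 2·P_y·y = P_x·x; combined with the budget, a share 2/3 of income goes to x.
Demand: x*(P_x,P_y,M) = 2/3·M/P_x and y* = 1/3·M/P_y.
At P_x=6.8, P_y=2.16, M=30: x* = 2/3·30/6.8 = 2.9412, y* = 4.6296.
Utility at the optimum: U(2.9412, 4.6296) = 40.0487.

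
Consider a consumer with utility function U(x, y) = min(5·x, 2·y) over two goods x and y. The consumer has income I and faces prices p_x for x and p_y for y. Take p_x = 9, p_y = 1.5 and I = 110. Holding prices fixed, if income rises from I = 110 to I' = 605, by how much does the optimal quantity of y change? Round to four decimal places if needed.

Leontief preferences: the optimum is at the kink where x/2 = y/5, i.e. y = (5/2)·x.
Budget: p_x·x + p_y·(5/2)·x = I, so (2·p_x + 5·p_y)·x = 2·I.
Demand: x*(p_x,p_y,I) = 2·I/(2·p_x + 5·p_y), y* = 5·I/(2·p_x + 5·p_y).
Here 2·9 + 5·1.5 = 25.5, giving y* = 21.5686.
At I' = 605: y* = 118.6275. Change: 118.6275 − 21.5686 = 97.0588.

Δy* = 97.0588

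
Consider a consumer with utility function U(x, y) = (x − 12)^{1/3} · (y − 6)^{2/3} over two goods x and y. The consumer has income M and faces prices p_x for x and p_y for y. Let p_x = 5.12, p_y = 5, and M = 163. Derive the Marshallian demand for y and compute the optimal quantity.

y* = 15.5413

MRS = (1/2)·(y−6)/(x−12). Tangency with p_x/p_y gives y−6 = 2·(p_x/p_y)·(x−12).
Substituting into the budget: x* = 12 + 1/3·(M − 12·p_x − 6·p_y)/p_x, and y* = 6 + 2/3·(…)/p_y.
Discretionary income = 163 − 12·5.12 − 6·5 = 71.56; y* = 6 + 2/3·71.56/5 = 15.5413.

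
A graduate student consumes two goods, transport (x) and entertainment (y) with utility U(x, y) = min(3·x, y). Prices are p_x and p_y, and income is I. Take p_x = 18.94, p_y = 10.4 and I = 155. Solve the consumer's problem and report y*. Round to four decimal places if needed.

With perfect complements, no substitution: consume in ratio x:y = 1:3.
Budget: p_x·x + p_y·3·x = I, so (p_x + 3·p_y)·x = I.
Demand: x*(p_x,p_y,I) = I/(p_x + 3·p_y), y* = 3·I/(p_x + 3·p_y).
Here 18.94 + 3·10.4 = 50.14, giving y* = 9.274.

y* = 9.274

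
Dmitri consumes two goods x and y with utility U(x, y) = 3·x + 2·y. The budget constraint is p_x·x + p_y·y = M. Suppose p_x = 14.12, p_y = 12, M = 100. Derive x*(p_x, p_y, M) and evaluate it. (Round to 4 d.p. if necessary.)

Linear utility — the consumer picks whichever good has higher MU/price: 3/14.12 = 0.2125 vs 2/12 = 0.1667.
x gives more utility per dollar, so spend all income on x: x* = M/p_x, y* = 0.
Numerically: x* = 7.0822, y* = 0.

x* = 7.0822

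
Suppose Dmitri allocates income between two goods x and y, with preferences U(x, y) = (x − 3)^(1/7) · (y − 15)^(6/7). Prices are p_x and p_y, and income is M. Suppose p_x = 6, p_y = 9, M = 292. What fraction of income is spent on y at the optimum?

Let x' = x−3, y' = y−15. MRS = (1/6)·y'/x' = p_x/p_y.
After buying the subsistence bundle (3, 15), a share 1/7 of the remaining income goes to x: x* = 3 + 1/7·(M − 3p_x − 15p_y)/p_x.
Discretionary income = 292 − 3·6 − 15·9 = 139; x* = 3 + 1/7·139/6 = 6.3095; y* = 15 + 6/7·139/9 = 28.2381.
Expenditure on y: 9·28.2381 = 254.1429; share = 0.8704.

share on y = 0.8704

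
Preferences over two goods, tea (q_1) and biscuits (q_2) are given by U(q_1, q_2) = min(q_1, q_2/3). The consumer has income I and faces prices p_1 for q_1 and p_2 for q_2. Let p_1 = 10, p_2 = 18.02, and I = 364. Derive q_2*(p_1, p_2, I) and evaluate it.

Leontief preferences: the optimum is at the kink where q_1/1 = q_2/3, i.e. q_2 = 3·q_1.
Budget: p_1·q_1 + p_2·3·q_1 = I, so (p_1 + 3·p_2)·q_1 = I.
Demand: q_1*(p_1,p_2,I) = I/(p_1 + 3·p_2), q_2* = 3·I/(p_1 + 3·p_2).
Here 10 + 3·18.02 = 64.06, giving q_2* = 17.0465.

q_2* = 17.0465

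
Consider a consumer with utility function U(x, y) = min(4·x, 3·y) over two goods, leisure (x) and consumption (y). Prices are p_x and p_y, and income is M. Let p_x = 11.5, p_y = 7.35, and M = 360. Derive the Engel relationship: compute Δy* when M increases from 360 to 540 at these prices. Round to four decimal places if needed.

Leontief preferences: the optimum is at the kink where x/3 = y/4, i.e. y = (4/3)·x.
Budget: p_x·x + p_y·(4/3)·x = M, so (3·p_x + 4·p_y)·x = 3·M.
Demand: x*(p_x,p_y,M) = 3·M/(3·p_x + 4·p_y), y* = 4·M/(3·p_x + 4·p_y).
Here 3·11.5 + 4·7.35 = 63.9, giving y* = 22.5352.
At M' = 540: y* = 33.8028. Change: 33.8028 − 22.5352 = 11.2676.

Δy* = 11.2676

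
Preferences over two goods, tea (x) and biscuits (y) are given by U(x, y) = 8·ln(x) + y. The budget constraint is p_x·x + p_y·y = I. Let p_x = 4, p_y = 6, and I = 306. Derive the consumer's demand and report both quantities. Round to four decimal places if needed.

x* = 12, y* = 43

MU_x = 8/x, MU_y = 1. Tangency: 8/x = p_x/p_y.
So x*(p_x,p_y) = 8·p_y/p_x, independent of income; and y* = (I − 8·p_y)/p_y.
At the given prices: x* = 8·6/4 = 12, and y* = 43.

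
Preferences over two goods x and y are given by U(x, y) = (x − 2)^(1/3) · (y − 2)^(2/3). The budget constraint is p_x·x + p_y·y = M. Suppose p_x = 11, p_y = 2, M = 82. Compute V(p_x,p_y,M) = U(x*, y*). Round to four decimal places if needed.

This is Cobb-Douglas in (x−2, y−2): tangency gives 1/3·p_y·(y−2) = 2/3·p_x·(x−2).
After buying the subsistence bundle (2, 2), a share 1/3 of the remaining income goes to x: x* = 2 + 1/3·(M − 2p_x − 2p_y)/p_x.
Discretionary income = 82 − 2·11 − 2·2 = 56; x* = 2 + 1/3·56/11 = 3.697; y* = 2 + 2/3·56/2 = 20.6667.
Utility at the optimum: U(3.697, 20.6667) = 8.3934.

V = 8.3934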